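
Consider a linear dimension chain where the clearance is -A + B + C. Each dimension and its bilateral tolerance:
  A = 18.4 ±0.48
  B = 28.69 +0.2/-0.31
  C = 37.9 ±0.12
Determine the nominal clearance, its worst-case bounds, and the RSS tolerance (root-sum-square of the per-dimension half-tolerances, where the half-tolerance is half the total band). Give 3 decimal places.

nominal=48.190 wc=[47.280,48.990] rss=0.557

Stack each dimension's contribution:
  -A: nom -18.400 → Σnom=-18.400; wc +0.480/-0.480 → slack +0.480/-0.480; half-tol=0.480, Σhalf²=0.230400
  +B: nom +28.690 → Σnom=10.290; wc +0.200/-0.310 → slack +0.680/-0.790; half-tol=0.255, Σhalf²=0.295425
  +C: nom +37.900 → Σnom=48.190; wc +0.120/-0.120 → slack +0.800/-0.910; half-tol=0.120, Σhalf²=0.309825
Nominal = 48.190. Worst-case = [48.190 - 0.910, 48.190 + 0.800] = [47.280, 48.990]. RSS = √0.309825 = 0.557.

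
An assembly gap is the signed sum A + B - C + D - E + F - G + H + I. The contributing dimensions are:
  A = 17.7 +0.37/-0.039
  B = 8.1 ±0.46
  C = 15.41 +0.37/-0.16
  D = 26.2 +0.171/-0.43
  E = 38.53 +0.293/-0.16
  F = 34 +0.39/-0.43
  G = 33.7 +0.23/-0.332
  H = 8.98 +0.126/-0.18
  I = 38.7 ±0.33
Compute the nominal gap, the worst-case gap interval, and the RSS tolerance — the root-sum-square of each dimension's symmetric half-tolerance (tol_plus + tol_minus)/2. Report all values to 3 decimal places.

Stack each dimension's contribution:
  +A: nom +17.700 → Σnom=17.700; wc +0.370/-0.039 → slack +0.370/-0.039; half-tol=0.204, Σhalf²=0.041820
  +B: nom +8.100 → Σnom=25.800; wc +0.460/-0.460 → slack +0.830/-0.499; half-tol=0.460, Σhalf²=0.253420
  -C: nom -15.410 → Σnom=10.390; wc +0.160/-0.370 → slack +0.990/-0.869; half-tol=0.265, Σhalf²=0.323645
  +D: nom +26.200 → Σnom=36.590; wc +0.171/-0.430 → slack +1.161/-1.299; half-tol=0.300, Σhalf²=0.413945
  -E: nom -38.530 → Σnom=-1.940; wc +0.160/-0.293 → slack +1.321/-1.592; half-tol=0.226, Σhalf²=0.465248
  +F: nom +34.000 → Σnom=32.060; wc +0.390/-0.430 → slack +1.711/-2.022; half-tol=0.410, Σhalf²=0.633348
  -G: nom -33.700 → Σnom=-1.640; wc +0.332/-0.230 → slack +2.043/-2.252; half-tol=0.281, Σhalf²=0.712309
  +H: nom +8.980 → Σnom=7.340; wc +0.126/-0.180 → slack +2.169/-2.432; half-tol=0.153, Σhalf²=0.735718
  +I: nom +38.700 → Σnom=46.040; wc +0.330/-0.330 → slack +2.499/-2.762; half-tol=0.330, Σhalf²=0.844618
Nominal = 46.040. Worst-case = [46.040 - 2.762, 46.040 + 2.499] = [43.278, 48.539]. RSS = √0.844618 = 0.919.

nominal=46.040 wc=[43.278,48.539] rss=0.919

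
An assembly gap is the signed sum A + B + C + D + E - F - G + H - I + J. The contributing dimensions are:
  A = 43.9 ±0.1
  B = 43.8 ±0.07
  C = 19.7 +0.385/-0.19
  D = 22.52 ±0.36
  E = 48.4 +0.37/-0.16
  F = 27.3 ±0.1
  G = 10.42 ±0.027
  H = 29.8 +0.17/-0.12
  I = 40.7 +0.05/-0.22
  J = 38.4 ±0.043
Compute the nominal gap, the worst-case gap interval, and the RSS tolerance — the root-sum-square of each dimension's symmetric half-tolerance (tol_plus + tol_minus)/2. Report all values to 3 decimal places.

nominal=168.100 wc=[166.880,169.945] rss=0.591

Stack each dimension's contribution:
  +A: nom +43.900 → Σnom=43.900; wc +0.100/-0.100 → slack +0.100/-0.100; half-tol=0.100, Σhalf²=0.010000
  +B: nom +43.800 → Σnom=87.700; wc +0.070/-0.070 → slack +0.170/-0.170; half-tol=0.070, Σhalf²=0.014900
  +C: nom +19.700 → Σnom=107.400; wc +0.385/-0.190 → slack +0.555/-0.360; half-tol=0.287, Σhalf²=0.097556
  +D: nom +22.520 → Σnom=129.920; wc +0.360/-0.360 → slack +0.915/-0.720; half-tol=0.360, Σhalf²=0.227156
  +E: nom +48.400 → Σnom=178.320; wc +0.370/-0.160 → slack +1.285/-0.880; half-tol=0.265, Σhalf²=0.297381
  -F: nom -27.300 → Σnom=151.020; wc +0.100/-0.100 → slack +1.385/-0.980; half-tol=0.100, Σhalf²=0.307381
  -G: nom -10.420 → Σnom=140.600; wc +0.027/-0.027 → slack +1.412/-1.007; half-tol=0.027, Σhalf²=0.308110
  +H: nom +29.800 → Σnom=170.400; wc +0.170/-0.120 → slack +1.582/-1.127; half-tol=0.145, Σhalf²=0.329135
  -I: nom -40.700 → Σnom=129.700; wc +0.220/-0.050 → slack +1.802/-1.177; half-tol=0.135, Σhalf²=0.347360
  +J: nom +38.400 → Σnom=168.100; wc +0.043/-0.043 → slack +1.845/-1.220; half-tol=0.043, Σhalf²=0.349209
Nominal = 168.100. Worst-case = [168.100 - 1.220, 168.100 + 1.845] = [166.880, 169.945]. RSS = √0.349209 = 0.591.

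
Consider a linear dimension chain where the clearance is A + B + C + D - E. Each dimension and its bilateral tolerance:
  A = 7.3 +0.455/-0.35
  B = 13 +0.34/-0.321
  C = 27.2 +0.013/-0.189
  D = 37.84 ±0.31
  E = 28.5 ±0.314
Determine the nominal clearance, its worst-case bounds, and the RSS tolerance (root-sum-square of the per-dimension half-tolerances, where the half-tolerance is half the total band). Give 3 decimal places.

Stack each dimension's contribution:
  +A: nom +7.300 → Σnom=7.300; wc +0.455/-0.350 → slack +0.455/-0.350; half-tol=0.402, Σhalf²=0.162006
  +B: nom +13.000 → Σnom=20.300; wc +0.340/-0.321 → slack +0.795/-0.671; half-tol=0.331, Σhalf²=0.271236
  +C: nom +27.200 → Σnom=47.500; wc +0.013/-0.189 → slack +0.808/-0.860; half-tol=0.101, Σhalf²=0.281438
  +D: nom +37.840 → Σnom=85.340; wc +0.310/-0.310 → slack +1.118/-1.170; half-tol=0.310, Σhalf²=0.377538
  -E: nom -28.500 → Σnom=56.840; wc +0.314/-0.314 → slack +1.432/-1.484; half-tol=0.314, Σhalf²=0.476134
Nominal = 56.840. Worst-case = [56.840 - 1.484, 56.840 + 1.432] = [55.356, 58.272]. RSS = √0.476134 = 0.690.

nominal=56.840 wc=[55.356,58.272] rss=0.690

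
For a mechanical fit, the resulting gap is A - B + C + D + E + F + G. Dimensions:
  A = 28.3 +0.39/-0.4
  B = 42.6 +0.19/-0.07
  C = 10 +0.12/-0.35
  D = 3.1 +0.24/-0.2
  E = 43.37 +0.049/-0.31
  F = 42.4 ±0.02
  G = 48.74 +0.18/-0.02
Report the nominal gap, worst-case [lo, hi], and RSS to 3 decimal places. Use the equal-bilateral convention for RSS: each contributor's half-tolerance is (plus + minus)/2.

Stack each dimension's contribution:
  +A: nom +28.300 → Σnom=28.300; wc +0.390/-0.400 → slack +0.390/-0.400; half-tol=0.395, Σhalf²=0.156025
  -B: nom -42.600 → Σnom=-14.300; wc +0.070/-0.190 → slack +0.460/-0.590; half-tol=0.130, Σhalf²=0.172925
  +C: nom +10.000 → Σnom=-4.300; wc +0.120/-0.350 → slack +0.580/-0.940; half-tol=0.235, Σhalf²=0.228150
  +D: nom +3.100 → Σnom=-1.200; wc +0.240/-0.200 → slack +0.820/-1.140; half-tol=0.220, Σhalf²=0.276550
  +E: nom +43.370 → Σnom=42.170; wc +0.049/-0.310 → slack +0.869/-1.450; half-tol=0.179, Σhalf²=0.308770
  +F: nom +42.400 → Σnom=84.570; wc +0.020/-0.020 → slack +0.889/-1.470; half-tol=0.020, Σhalf²=0.309170
  +G: nom +48.740 → Σnom=133.310; wc +0.180/-0.020 → slack +1.069/-1.490; half-tol=0.100, Σhalf²=0.319170
Nominal = 133.310. Worst-case = [133.310 - 1.490, 133.310 + 1.069] = [131.820, 134.379]. RSS = √0.319170 = 0.565.

nominal=133.310 wc=[131.820,134.379] rss=0.565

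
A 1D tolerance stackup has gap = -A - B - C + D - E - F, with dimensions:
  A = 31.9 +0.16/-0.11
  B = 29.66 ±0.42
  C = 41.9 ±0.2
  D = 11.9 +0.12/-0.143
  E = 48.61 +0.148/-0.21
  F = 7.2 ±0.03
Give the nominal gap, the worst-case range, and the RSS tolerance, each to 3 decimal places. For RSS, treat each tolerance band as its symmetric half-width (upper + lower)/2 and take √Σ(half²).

nominal=-147.370 wc=[-148.471,-146.280] rss=0.534

Stack each dimension's contribution:
  -A: nom -31.900 → Σnom=-31.900; wc +0.110/-0.160 → slack +0.110/-0.160; half-tol=0.135, Σhalf²=0.018225
  -B: nom -29.660 → Σnom=-61.560; wc +0.420/-0.420 → slack +0.530/-0.580; half-tol=0.420, Σhalf²=0.194625
  -C: nom -41.900 → Σnom=-103.460; wc +0.200/-0.200 → slack +0.730/-0.780; half-tol=0.200, Σhalf²=0.234625
  +D: nom +11.900 → Σnom=-91.560; wc +0.120/-0.143 → slack +0.850/-0.923; half-tol=0.132, Σhalf²=0.251917
  -E: nom -48.610 → Σnom=-140.170; wc +0.210/-0.148 → slack +1.060/-1.071; half-tol=0.179, Σhalf²=0.283958
  -F: nom -7.200 → Σnom=-147.370; wc +0.030/-0.030 → slack +1.090/-1.101; half-tol=0.030, Σhalf²=0.284858
Nominal = -147.370. Worst-case = [-147.370 - 1.101, -147.370 + 1.090] = [-148.471, -146.280]. RSS = √0.284858 = 0.534.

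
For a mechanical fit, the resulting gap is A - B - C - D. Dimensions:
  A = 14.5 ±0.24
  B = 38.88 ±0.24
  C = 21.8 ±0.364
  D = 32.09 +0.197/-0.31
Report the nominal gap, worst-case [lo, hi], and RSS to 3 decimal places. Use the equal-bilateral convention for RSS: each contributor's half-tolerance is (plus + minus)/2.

Stack each dimension's contribution:
  +A: nom +14.500 → Σnom=14.500; wc +0.240/-0.240 → slack +0.240/-0.240; half-tol=0.240, Σhalf²=0.057600
  -B: nom -38.880 → Σnom=-24.380; wc +0.240/-0.240 → slack +0.480/-0.480; half-tol=0.240, Σhalf²=0.115200
  -C: nom -21.800 → Σnom=-46.180; wc +0.364/-0.364 → slack +0.844/-0.844; half-tol=0.364, Σhalf²=0.247696
  -D: nom -32.090 → Σnom=-78.270; wc +0.310/-0.197 → slack +1.154/-1.041; half-tol=0.254, Σhalf²=0.311958
Nominal = -78.270. Worst-case = [-78.270 - 1.041, -78.270 + 1.154] = [-79.311, -77.116]. RSS = √0.311958 = 0.559.

nominal=-78.270 wc=[-79.311,-77.116] rss=0.559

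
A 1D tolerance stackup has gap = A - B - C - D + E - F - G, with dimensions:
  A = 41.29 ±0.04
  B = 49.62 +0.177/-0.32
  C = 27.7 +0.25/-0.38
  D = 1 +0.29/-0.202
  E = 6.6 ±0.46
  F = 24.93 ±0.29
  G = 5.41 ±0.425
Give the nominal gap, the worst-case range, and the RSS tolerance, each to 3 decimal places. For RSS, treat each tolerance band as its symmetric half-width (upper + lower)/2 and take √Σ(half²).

Stack each dimension's contribution:
  +A: nom +41.290 → Σnom=41.290; wc +0.040/-0.040 → slack +0.040/-0.040; half-tol=0.040, Σhalf²=0.001600
  -B: nom -49.620 → Σnom=-8.330; wc +0.320/-0.177 → slack +0.360/-0.217; half-tol=0.248, Σhalf²=0.063352
  -C: nom -27.700 → Σnom=-36.030; wc +0.380/-0.250 → slack +0.740/-0.467; half-tol=0.315, Σhalf²=0.162577
  -D: nom -1.000 → Σnom=-37.030; wc +0.202/-0.290 → slack +0.942/-0.757; half-tol=0.246, Σhalf²=0.223093
  +E: nom +6.600 → Σnom=-30.430; wc +0.460/-0.460 → slack +1.402/-1.217; half-tol=0.460, Σhalf²=0.434693
  -F: nom -24.930 → Σnom=-55.360; wc +0.290/-0.290 → slack +1.692/-1.507; half-tol=0.290, Σhalf²=0.518793
  -G: nom -5.410 → Σnom=-60.770; wc +0.425/-0.425 → slack +2.117/-1.932; half-tol=0.425, Σhalf²=0.699418
Nominal = -60.770. Worst-case = [-60.770 - 1.932, -60.770 + 2.117] = [-62.702, -58.653]. RSS = √0.699418 = 0.836.

nominal=-60.770 wc=[-62.702,-58.653] rss=0.836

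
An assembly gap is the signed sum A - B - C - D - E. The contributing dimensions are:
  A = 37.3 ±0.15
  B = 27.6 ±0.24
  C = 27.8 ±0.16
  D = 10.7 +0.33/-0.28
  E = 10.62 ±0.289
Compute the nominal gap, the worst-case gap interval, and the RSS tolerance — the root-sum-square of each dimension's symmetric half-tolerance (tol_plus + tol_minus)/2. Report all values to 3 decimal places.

nominal=-39.420 wc=[-40.589,-38.301] rss=0.531

Stack each dimension's contribution:
  +A: nom +37.300 → Σnom=37.300; wc +0.150/-0.150 → slack +0.150/-0.150; half-tol=0.150, Σhalf²=0.022500
  -B: nom -27.600 → Σnom=9.700; wc +0.240/-0.240 → slack +0.390/-0.390; half-tol=0.240, Σhalf²=0.080100
  -C: nom -27.800 → Σnom=-18.100; wc +0.160/-0.160 → slack +0.550/-0.550; half-tol=0.160, Σhalf²=0.105700
  -D: nom -10.700 → Σnom=-28.800; wc +0.280/-0.330 → slack +0.830/-0.880; half-tol=0.305, Σhalf²=0.198725
  -E: nom -10.620 → Σnom=-39.420; wc +0.289/-0.289 → slack +1.119/-1.169; half-tol=0.289, Σhalf²=0.282246
Nominal = -39.420. Worst-case = [-39.420 - 1.169, -39.420 + 1.119] = [-40.589, -38.301]. RSS = √0.282246 = 0.531.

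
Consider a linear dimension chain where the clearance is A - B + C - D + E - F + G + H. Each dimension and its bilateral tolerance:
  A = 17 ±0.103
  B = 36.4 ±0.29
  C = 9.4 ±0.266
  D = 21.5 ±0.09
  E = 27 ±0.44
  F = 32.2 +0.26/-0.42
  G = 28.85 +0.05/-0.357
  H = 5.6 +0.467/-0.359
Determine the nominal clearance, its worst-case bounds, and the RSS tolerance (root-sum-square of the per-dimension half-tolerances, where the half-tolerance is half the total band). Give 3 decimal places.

nominal=-2.250 wc=[-4.415,-0.124] rss=0.834

Stack each dimension's contribution:
  +A: nom +17.000 → Σnom=17.000; wc +0.103/-0.103 → slack +0.103/-0.103; half-tol=0.103, Σhalf²=0.010609
  -B: nom -36.400 → Σnom=-19.400; wc +0.290/-0.290 → slack +0.393/-0.393; half-tol=0.290, Σhalf²=0.094709
  +C: nom +9.400 → Σnom=-10.000; wc +0.266/-0.266 → slack +0.659/-0.659; half-tol=0.266, Σhalf²=0.165465
  -D: nom -21.500 → Σnom=-31.500; wc +0.090/-0.090 → slack +0.749/-0.749; half-tol=0.090, Σhalf²=0.173565
  +E: nom +27.000 → Σnom=-4.500; wc +0.440/-0.440 → slack +1.189/-1.189; half-tol=0.440, Σhalf²=0.367165
  -F: nom -32.200 → Σnom=-36.700; wc +0.420/-0.260 → slack +1.609/-1.449; half-tol=0.340, Σhalf²=0.482765
  +G: nom +28.850 → Σnom=-7.850; wc +0.050/-0.357 → slack +1.659/-1.806; half-tol=0.203, Σhalf²=0.524177
  +H: nom +5.600 → Σnom=-2.250; wc +0.467/-0.359 → slack +2.126/-2.165; half-tol=0.413, Σhalf²=0.694746
Nominal = -2.250. Worst-case = [-2.250 - 2.165, -2.250 + 2.126] = [-4.415, -0.124]. RSS = √0.694746 = 0.834.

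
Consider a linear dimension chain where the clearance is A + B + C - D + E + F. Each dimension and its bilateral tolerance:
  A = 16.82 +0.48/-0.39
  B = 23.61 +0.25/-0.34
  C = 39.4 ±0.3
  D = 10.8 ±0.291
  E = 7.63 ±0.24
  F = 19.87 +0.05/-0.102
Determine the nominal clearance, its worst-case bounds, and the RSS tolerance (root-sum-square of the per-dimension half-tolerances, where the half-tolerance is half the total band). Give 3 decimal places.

nominal=96.530 wc=[94.867,98.141] rss=0.717

Stack each dimension's contribution:
  +A: nom +16.820 → Σnom=16.820; wc +0.480/-0.390 → slack +0.480/-0.390; half-tol=0.435, Σhalf²=0.189225
  +B: nom +23.610 → Σnom=40.430; wc +0.250/-0.340 → slack +0.730/-0.730; half-tol=0.295, Σhalf²=0.276250
  +C: nom +39.400 → Σnom=79.830; wc +0.300/-0.300 → slack +1.030/-1.030; half-tol=0.300, Σhalf²=0.366250
  -D: nom -10.800 → Σnom=69.030; wc +0.291/-0.291 → slack +1.321/-1.321; half-tol=0.291, Σhalf²=0.450931
  +E: nom +7.630 → Σnom=76.660; wc +0.240/-0.240 → slack +1.561/-1.561; half-tol=0.240, Σhalf²=0.508531
  +F: nom +19.870 → Σnom=96.530; wc +0.050/-0.102 → slack +1.611/-1.663; half-tol=0.076, Σhalf²=0.514307
Nominal = 96.530. Worst-case = [96.530 - 1.663, 96.530 + 1.611] = [94.867, 98.141]. RSS = √0.514307 = 0.717.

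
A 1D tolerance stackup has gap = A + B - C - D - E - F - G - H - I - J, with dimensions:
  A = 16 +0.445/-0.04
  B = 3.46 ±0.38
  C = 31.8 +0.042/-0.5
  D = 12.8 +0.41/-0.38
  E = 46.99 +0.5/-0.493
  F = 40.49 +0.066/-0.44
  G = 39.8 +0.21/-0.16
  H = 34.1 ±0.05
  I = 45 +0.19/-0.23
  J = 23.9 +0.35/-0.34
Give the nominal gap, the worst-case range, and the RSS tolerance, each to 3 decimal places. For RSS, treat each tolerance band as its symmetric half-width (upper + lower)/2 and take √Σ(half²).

Stack each dimension's contribution:
  +A: nom +16.000 → Σnom=16.000; wc +0.445/-0.040 → slack +0.445/-0.040; half-tol=0.242, Σhalf²=0.058806
  +B: nom +3.460 → Σnom=19.460; wc +0.380/-0.380 → slack +0.825/-0.420; half-tol=0.380, Σhalf²=0.203206
  -C: nom -31.800 → Σnom=-12.340; wc +0.500/-0.042 → slack +1.325/-0.462; half-tol=0.271, Σhalf²=0.276647
  -D: nom -12.800 → Σnom=-25.140; wc +0.380/-0.410 → slack +1.705/-0.872; half-tol=0.395, Σhalf²=0.432672
  -E: nom -46.990 → Σnom=-72.130; wc +0.493/-0.500 → slack +2.198/-1.372; half-tol=0.496, Σhalf²=0.679185
  -F: nom -40.490 → Σnom=-112.620; wc +0.440/-0.066 → slack +2.638/-1.438; half-tol=0.253, Σhalf²=0.743194
  -G: nom -39.800 → Σnom=-152.420; wc +0.160/-0.210 → slack +2.798/-1.648; half-tol=0.185, Σhalf²=0.777419
  -H: nom -34.100 → Σnom=-186.520; wc +0.050/-0.050 → slack +2.848/-1.698; half-tol=0.050, Σhalf²=0.779918
  -I: nom -45.000 → Σnom=-231.520; wc +0.230/-0.190 → slack +3.078/-1.888; half-tol=0.210, Σhalf²=0.824018
  -J: nom -23.900 → Σnom=-255.420; wc +0.340/-0.350 → slack +3.418/-2.238; half-tol=0.345, Σhalf²=0.943043
Nominal = -255.420. Worst-case = [-255.420 - 2.238, -255.420 + 3.418] = [-257.658, -252.002]. RSS = √0.943043 = 0.971.

nominal=-255.420 wc=[-257.658,-252.002] rss=0.971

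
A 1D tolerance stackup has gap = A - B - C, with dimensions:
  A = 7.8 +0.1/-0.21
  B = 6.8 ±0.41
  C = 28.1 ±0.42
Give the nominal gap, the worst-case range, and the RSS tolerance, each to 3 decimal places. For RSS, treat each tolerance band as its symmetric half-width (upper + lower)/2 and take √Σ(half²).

Stack each dimension's contribution:
  +A: nom +7.800 → Σnom=7.800; wc +0.100/-0.210 → slack +0.100/-0.210; half-tol=0.155, Σhalf²=0.024025
  -B: nom -6.800 → Σnom=1.000; wc +0.410/-0.410 → slack +0.510/-0.620; half-tol=0.410, Σhalf²=0.192125
  -C: nom -28.100 → Σnom=-27.100; wc +0.420/-0.420 → slack +0.930/-1.040; half-tol=0.420, Σhalf²=0.368525
Nominal = -27.100. Worst-case = [-27.100 - 1.040, -27.100 + 0.930] = [-28.140, -26.170]. RSS = √0.368525 = 0.607.

nominal=-27.100 wc=[-28.140,-26.170] rss=0.607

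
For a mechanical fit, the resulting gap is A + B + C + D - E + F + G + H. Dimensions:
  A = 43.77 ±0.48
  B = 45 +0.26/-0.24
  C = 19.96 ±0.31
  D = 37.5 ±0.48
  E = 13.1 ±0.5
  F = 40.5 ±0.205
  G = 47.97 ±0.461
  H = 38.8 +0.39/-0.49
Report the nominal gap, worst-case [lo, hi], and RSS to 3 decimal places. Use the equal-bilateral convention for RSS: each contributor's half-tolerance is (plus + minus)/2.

nominal=260.400 wc=[257.234,263.486] rss=1.148

Stack each dimension's contribution:
  +A: nom +43.770 → Σnom=43.770; wc +0.480/-0.480 → slack +0.480/-0.480; half-tol=0.480, Σhalf²=0.230400
  +B: nom +45.000 → Σnom=88.770; wc +0.260/-0.240 → slack +0.740/-0.720; half-tol=0.250, Σhalf²=0.292900
  +C: nom +19.960 → Σnom=108.730; wc +0.310/-0.310 → slack +1.050/-1.030; half-tol=0.310, Σhalf²=0.389000
  +D: nom +37.500 → Σnom=146.230; wc +0.480/-0.480 → slack +1.530/-1.510; half-tol=0.480, Σhalf²=0.619400
  -E: nom -13.100 → Σnom=133.130; wc +0.500/-0.500 → slack +2.030/-2.010; half-tol=0.500, Σhalf²=0.869400
  +F: nom +40.500 → Σnom=173.630; wc +0.205/-0.205 → slack +2.235/-2.215; half-tol=0.205, Σhalf²=0.911425
  +G: nom +47.970 → Σnom=221.600; wc +0.461/-0.461 → slack +2.696/-2.676; half-tol=0.461, Σhalf²=1.123946
  +H: nom +38.800 → Σnom=260.400; wc +0.390/-0.490 → slack +3.086/-3.166; half-tol=0.440, Σhalf²=1.317546
Nominal = 260.400. Worst-case = [260.400 - 3.166, 260.400 + 3.086] = [257.234, 263.486]. RSS = √1.317546 = 1.148.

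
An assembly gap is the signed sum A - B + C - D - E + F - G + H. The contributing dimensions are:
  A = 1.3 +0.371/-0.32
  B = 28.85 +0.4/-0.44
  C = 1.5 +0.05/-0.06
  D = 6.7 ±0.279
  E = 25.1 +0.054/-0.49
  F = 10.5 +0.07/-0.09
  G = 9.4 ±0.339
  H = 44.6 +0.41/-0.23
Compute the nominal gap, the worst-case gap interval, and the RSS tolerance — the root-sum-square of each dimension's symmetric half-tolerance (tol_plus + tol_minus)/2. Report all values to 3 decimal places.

nominal=-12.150 wc=[-13.922,-9.701] rss=0.821

Stack each dimension's contribution:
  +A: nom +1.300 → Σnom=1.300; wc +0.371/-0.320 → slack +0.371/-0.320; half-tol=0.346, Σhalf²=0.119370
  -B: nom -28.850 → Σnom=-27.550; wc +0.440/-0.400 → slack +0.811/-0.720; half-tol=0.420, Σhalf²=0.295770
  +C: nom +1.500 → Σnom=-26.050; wc +0.050/-0.060 → slack +0.861/-0.780; half-tol=0.055, Σhalf²=0.298795
  -D: nom -6.700 → Σnom=-32.750; wc +0.279/-0.279 → slack +1.140/-1.059; half-tol=0.279, Σhalf²=0.376636
  -E: nom -25.100 → Σnom=-57.850; wc +0.490/-0.054 → slack +1.630/-1.113; half-tol=0.272, Σhalf²=0.450620
  +F: nom +10.500 → Σnom=-47.350; wc +0.070/-0.090 → slack +1.700/-1.203; half-tol=0.080, Σhalf²=0.457020
  -G: nom -9.400 → Σnom=-56.750; wc +0.339/-0.339 → slack +2.039/-1.542; half-tol=0.339, Σhalf²=0.571941
  +H: nom +44.600 → Σnom=-12.150; wc +0.410/-0.230 → slack +2.449/-1.772; half-tol=0.320, Σhalf²=0.674341
Nominal = -12.150. Worst-case = [-12.150 - 1.772, -12.150 + 2.449] = [-13.922, -9.701]. RSS = √0.674341 = 0.821.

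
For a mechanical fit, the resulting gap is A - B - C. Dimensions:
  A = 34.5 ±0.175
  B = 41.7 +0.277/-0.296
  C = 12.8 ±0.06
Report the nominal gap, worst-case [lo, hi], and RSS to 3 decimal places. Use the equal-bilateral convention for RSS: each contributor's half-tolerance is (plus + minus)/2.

nominal=-20.000 wc=[-20.512,-19.469] rss=0.341

Stack each dimension's contribution:
  +A: nom +34.500 → Σnom=34.500; wc +0.175/-0.175 → slack +0.175/-0.175; half-tol=0.175, Σhalf²=0.030625
  -B: nom -41.700 → Σnom=-7.200; wc +0.296/-0.277 → slack +0.471/-0.452; half-tol=0.286, Σhalf²=0.112707
  -C: nom -12.800 → Σnom=-20.000; wc +0.060/-0.060 → slack +0.531/-0.512; half-tol=0.060, Σhalf²=0.116307
Nominal = -20.000. Worst-case = [-20.000 - 0.512, -20.000 + 0.531] = [-20.512, -19.469]. RSS = √0.116307 = 0.341.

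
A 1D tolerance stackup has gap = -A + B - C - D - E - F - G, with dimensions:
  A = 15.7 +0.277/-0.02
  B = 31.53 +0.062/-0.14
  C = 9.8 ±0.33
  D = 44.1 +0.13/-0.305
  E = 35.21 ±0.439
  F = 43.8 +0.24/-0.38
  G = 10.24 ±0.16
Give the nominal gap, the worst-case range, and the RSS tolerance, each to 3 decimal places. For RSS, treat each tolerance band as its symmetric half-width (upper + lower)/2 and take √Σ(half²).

nominal=-127.320 wc=[-129.036,-125.624] rss=0.709

Stack each dimension's contribution:
  -A: nom -15.700 → Σnom=-15.700; wc +0.020/-0.277 → slack +0.020/-0.277; half-tol=0.149, Σhalf²=0.022052
  +B: nom +31.530 → Σnom=15.830; wc +0.062/-0.140 → slack +0.082/-0.417; half-tol=0.101, Σhalf²=0.032253
  -C: nom -9.800 → Σnom=6.030; wc +0.330/-0.330 → slack +0.412/-0.747; half-tol=0.330, Σhalf²=0.141153
  -D: nom -44.100 → Σnom=-38.070; wc +0.305/-0.130 → slack +0.717/-0.877; half-tol=0.217, Σhalf²=0.188460
  -E: nom -35.210 → Σnom=-73.280; wc +0.439/-0.439 → slack +1.156/-1.316; half-tol=0.439, Σhalf²=0.381181
  -F: nom -43.800 → Σnom=-117.080; wc +0.380/-0.240 → slack +1.536/-1.556; half-tol=0.310, Σhalf²=0.477281
  -G: nom -10.240 → Σnom=-127.320; wc +0.160/-0.160 → slack +1.696/-1.716; half-tol=0.160, Σhalf²=0.502881
Nominal = -127.320. Worst-case = [-127.320 - 1.716, -127.320 + 1.696] = [-129.036, -125.624]. RSS = √0.502881 = 0.709.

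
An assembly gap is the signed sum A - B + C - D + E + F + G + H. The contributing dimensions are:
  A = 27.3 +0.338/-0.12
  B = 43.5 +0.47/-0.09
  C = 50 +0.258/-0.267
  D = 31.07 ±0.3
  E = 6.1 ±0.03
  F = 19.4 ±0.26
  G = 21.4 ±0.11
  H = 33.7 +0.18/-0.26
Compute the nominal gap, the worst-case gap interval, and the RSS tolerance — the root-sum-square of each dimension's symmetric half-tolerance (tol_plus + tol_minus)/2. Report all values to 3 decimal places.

Stack each dimension's contribution:
  +A: nom +27.300 → Σnom=27.300; wc +0.338/-0.120 → slack +0.338/-0.120; half-tol=0.229, Σhalf²=0.052441
  -B: nom -43.500 → Σnom=-16.200; wc +0.090/-0.470 → slack +0.428/-0.590; half-tol=0.280, Σhalf²=0.130841
  +C: nom +50.000 → Σnom=33.800; wc +0.258/-0.267 → slack +0.686/-0.857; half-tol=0.263, Σhalf²=0.199747
  -D: nom -31.070 → Σnom=2.730; wc +0.300/-0.300 → slack +0.986/-1.157; half-tol=0.300, Σhalf²=0.289747
  +E: nom +6.100 → Σnom=8.830; wc +0.030/-0.030 → slack +1.016/-1.187; half-tol=0.030, Σhalf²=0.290647
  +F: nom +19.400 → Σnom=28.230; wc +0.260/-0.260 → slack +1.276/-1.447; half-tol=0.260, Σhalf²=0.358247
  +G: nom +21.400 → Σnom=49.630; wc +0.110/-0.110 → slack +1.386/-1.557; half-tol=0.110, Σhalf²=0.370347
  +H: nom +33.700 → Σnom=83.330; wc +0.180/-0.260 → slack +1.566/-1.817; half-tol=0.220, Σhalf²=0.418747
Nominal = 83.330. Worst-case = [83.330 - 1.817, 83.330 + 1.566] = [81.513, 84.896]. RSS = √0.418747 = 0.647.

nominal=83.330 wc=[81.513,84.896] rss=0.647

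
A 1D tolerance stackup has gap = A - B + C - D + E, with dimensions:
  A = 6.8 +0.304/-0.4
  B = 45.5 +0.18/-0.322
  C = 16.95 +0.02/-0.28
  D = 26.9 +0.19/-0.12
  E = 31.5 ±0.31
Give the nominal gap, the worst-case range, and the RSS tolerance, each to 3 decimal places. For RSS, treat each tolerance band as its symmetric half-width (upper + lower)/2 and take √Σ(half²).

nominal=-17.150 wc=[-18.510,-16.074] rss=0.574

Stack each dimension's contribution:
  +A: nom +6.800 → Σnom=6.800; wc +0.304/-0.400 → slack +0.304/-0.400; half-tol=0.352, Σhalf²=0.123904
  -B: nom -45.500 → Σnom=-38.700; wc +0.322/-0.180 → slack +0.626/-0.580; half-tol=0.251, Σhalf²=0.186905
  +C: nom +16.950 → Σnom=-21.750; wc +0.020/-0.280 → slack +0.646/-0.860; half-tol=0.150, Σhalf²=0.209405
  -D: nom -26.900 → Σnom=-48.650; wc +0.120/-0.190 → slack +0.766/-1.050; half-tol=0.155, Σhalf²=0.233430
  +E: nom +31.500 → Σnom=-17.150; wc +0.310/-0.310 → slack +1.076/-1.360; half-tol=0.310, Σhalf²=0.329530
Nominal = -17.150. Worst-case = [-17.150 - 1.360, -17.150 + 1.076] = [-18.510, -16.074]. RSS = √0.329530 = 0.574.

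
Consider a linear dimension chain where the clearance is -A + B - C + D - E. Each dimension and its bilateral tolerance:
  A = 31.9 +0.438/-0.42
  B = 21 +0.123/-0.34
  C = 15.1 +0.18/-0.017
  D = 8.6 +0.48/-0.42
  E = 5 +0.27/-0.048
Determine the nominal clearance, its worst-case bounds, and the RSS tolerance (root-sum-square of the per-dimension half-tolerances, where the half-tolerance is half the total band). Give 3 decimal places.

Stack each dimension's contribution:
  -A: nom -31.900 → Σnom=-31.900; wc +0.420/-0.438 → slack +0.420/-0.438; half-tol=0.429, Σhalf²=0.184041
  +B: nom +21.000 → Σnom=-10.900; wc +0.123/-0.340 → slack +0.543/-0.778; half-tol=0.232, Σhalf²=0.237633
  -C: nom -15.100 → Σnom=-26.000; wc +0.017/-0.180 → slack +0.560/-0.958; half-tol=0.099, Σhalf²=0.247335
  +D: nom +8.600 → Σnom=-17.400; wc +0.480/-0.420 → slack +1.040/-1.378; half-tol=0.450, Σhalf²=0.449835
  -E: nom -5.000 → Σnom=-22.400; wc +0.048/-0.270 → slack +1.088/-1.648; half-tol=0.159, Σhalf²=0.475116
Nominal = -22.400. Worst-case = [-22.400 - 1.648, -22.400 + 1.088] = [-24.048, -21.312]. RSS = √0.475116 = 0.689.

nominal=-22.400 wc=[-24.048,-21.312] rss=0.689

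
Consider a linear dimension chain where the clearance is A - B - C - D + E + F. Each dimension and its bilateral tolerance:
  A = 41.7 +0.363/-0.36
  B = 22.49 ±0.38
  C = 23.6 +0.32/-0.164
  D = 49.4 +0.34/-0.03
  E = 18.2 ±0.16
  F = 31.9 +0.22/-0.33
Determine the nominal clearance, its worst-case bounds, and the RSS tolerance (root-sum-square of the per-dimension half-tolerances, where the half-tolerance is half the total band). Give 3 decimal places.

Stack each dimension's contribution:
  +A: nom +41.700 → Σnom=41.700; wc +0.363/-0.360 → slack +0.363/-0.360; half-tol=0.361, Σhalf²=0.130682
  -B: nom -22.490 → Σnom=19.210; wc +0.380/-0.380 → slack +0.743/-0.740; half-tol=0.380, Σhalf²=0.275082
  -C: nom -23.600 → Σnom=-4.390; wc +0.164/-0.320 → slack +0.907/-1.060; half-tol=0.242, Σhalf²=0.333646
  -D: nom -49.400 → Σnom=-53.790; wc +0.030/-0.340 → slack +0.937/-1.400; half-tol=0.185, Σhalf²=0.367871
  +E: nom +18.200 → Σnom=-35.590; wc +0.160/-0.160 → slack +1.097/-1.560; half-tol=0.160, Σhalf²=0.393471
  +F: nom +31.900 → Σnom=-3.690; wc +0.220/-0.330 → slack +1.317/-1.890; half-tol=0.275, Σhalf²=0.469096
Nominal = -3.690. Worst-case = [-3.690 - 1.890, -3.690 + 1.317] = [-5.580, -2.373]. RSS = √0.469096 = 0.685.

nominal=-3.690 wc=[-5.580,-2.373] rss=0.685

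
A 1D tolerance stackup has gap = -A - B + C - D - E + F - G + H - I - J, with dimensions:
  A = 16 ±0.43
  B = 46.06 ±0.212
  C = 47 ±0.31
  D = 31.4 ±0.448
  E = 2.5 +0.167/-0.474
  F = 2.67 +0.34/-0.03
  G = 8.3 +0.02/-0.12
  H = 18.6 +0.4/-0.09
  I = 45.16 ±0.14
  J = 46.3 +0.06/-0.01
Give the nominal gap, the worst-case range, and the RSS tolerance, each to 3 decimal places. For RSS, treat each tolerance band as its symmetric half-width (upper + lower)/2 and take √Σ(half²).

nominal=-127.450 wc=[-129.357,-124.566] rss=0.866

Stack each dimension's contribution:
  -A: nom -16.000 → Σnom=-16.000; wc +0.430/-0.430 → slack +0.430/-0.430; half-tol=0.430, Σhalf²=0.184900
  -B: nom -46.060 → Σnom=-62.060; wc +0.212/-0.212 → slack +0.642/-0.642; half-tol=0.212, Σhalf²=0.229844
  +C: nom +47.000 → Σnom=-15.060; wc +0.310/-0.310 → slack +0.952/-0.952; half-tol=0.310, Σhalf²=0.325944
  -D: nom -31.400 → Σnom=-46.460; wc +0.448/-0.448 → slack +1.400/-1.400; half-tol=0.448, Σhalf²=0.526648
  -E: nom -2.500 → Σnom=-48.960; wc +0.474/-0.167 → slack +1.874/-1.567; half-tol=0.321, Σhalf²=0.629368
  +F: nom +2.670 → Σnom=-46.290; wc +0.340/-0.030 → slack +2.214/-1.597; half-tol=0.185, Σhalf²=0.663593
  -G: nom -8.300 → Σnom=-54.590; wc +0.120/-0.020 → slack +2.334/-1.617; half-tol=0.070, Σhalf²=0.668493
  +H: nom +18.600 → Σnom=-35.990; wc +0.400/-0.090 → slack +2.734/-1.707; half-tol=0.245, Σhalf²=0.728518
  -I: nom -45.160 → Σnom=-81.150; wc +0.140/-0.140 → slack +2.874/-1.847; half-tol=0.140, Σhalf²=0.748118
  -J: nom -46.300 → Σnom=-127.450; wc +0.010/-0.060 → slack +2.884/-1.907; half-tol=0.035, Σhalf²=0.749343
Nominal = -127.450. Worst-case = [-127.450 - 1.907, -127.450 + 2.884] = [-129.357, -124.566]. RSS = √0.749343 = 0.866.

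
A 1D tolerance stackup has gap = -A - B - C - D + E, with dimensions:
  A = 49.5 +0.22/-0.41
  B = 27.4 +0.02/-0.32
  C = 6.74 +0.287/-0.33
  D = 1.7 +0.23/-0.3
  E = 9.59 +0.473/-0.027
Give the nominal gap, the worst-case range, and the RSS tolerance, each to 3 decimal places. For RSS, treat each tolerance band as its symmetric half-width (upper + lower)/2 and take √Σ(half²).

nominal=-75.750 wc=[-76.534,-73.917] rss=0.597

Stack each dimension's contribution:
  -A: nom -49.500 → Σnom=-49.500; wc +0.410/-0.220 → slack +0.410/-0.220; half-tol=0.315, Σhalf²=0.099225
  -B: nom -27.400 → Σnom=-76.900; wc +0.320/-0.020 → slack +0.730/-0.240; half-tol=0.170, Σhalf²=0.128125
  -C: nom -6.740 → Σnom=-83.640; wc +0.330/-0.287 → slack +1.060/-0.527; half-tol=0.308, Σhalf²=0.223297
  -D: nom -1.700 → Σnom=-85.340; wc +0.300/-0.230 → slack +1.360/-0.757; half-tol=0.265, Σhalf²=0.293522
  +E: nom +9.590 → Σnom=-75.750; wc +0.473/-0.027 → slack +1.833/-0.784; half-tol=0.250, Σhalf²=0.356022
Nominal = -75.750. Worst-case = [-75.750 - 0.784, -75.750 + 1.833] = [-76.534, -73.917]. RSS = √0.356022 = 0.597.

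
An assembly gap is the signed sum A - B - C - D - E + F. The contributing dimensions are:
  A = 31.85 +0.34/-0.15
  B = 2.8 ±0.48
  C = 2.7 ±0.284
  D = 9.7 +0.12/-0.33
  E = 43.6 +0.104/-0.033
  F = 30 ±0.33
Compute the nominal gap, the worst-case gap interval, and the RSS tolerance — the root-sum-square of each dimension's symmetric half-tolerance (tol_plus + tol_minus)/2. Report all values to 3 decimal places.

Stack each dimension's contribution:
  +A: nom +31.850 → Σnom=31.850; wc +0.340/-0.150 → slack +0.340/-0.150; half-tol=0.245, Σhalf²=0.060025
  -B: nom -2.800 → Σnom=29.050; wc +0.480/-0.480 → slack +0.820/-0.630; half-tol=0.480, Σhalf²=0.290425
  -C: nom -2.700 → Σnom=26.350; wc +0.284/-0.284 → slack +1.104/-0.914; half-tol=0.284, Σhalf²=0.371081
  -D: nom -9.700 → Σnom=16.650; wc +0.330/-0.120 → slack +1.434/-1.034; half-tol=0.225, Σhalf²=0.421706
  -E: nom -43.600 → Σnom=-26.950; wc +0.033/-0.104 → slack +1.467/-1.138; half-tol=0.069, Σhalf²=0.426398
  +F: nom +30.000 → Σnom=3.050; wc +0.330/-0.330 → slack +1.797/-1.468; half-tol=0.330, Σhalf²=0.535298
Nominal = 3.050. Worst-case = [3.050 - 1.468, 3.050 + 1.797] = [1.582, 4.847]. RSS = √0.535298 = 0.732.

nominal=3.050 wc=[1.582,4.847] rss=0.732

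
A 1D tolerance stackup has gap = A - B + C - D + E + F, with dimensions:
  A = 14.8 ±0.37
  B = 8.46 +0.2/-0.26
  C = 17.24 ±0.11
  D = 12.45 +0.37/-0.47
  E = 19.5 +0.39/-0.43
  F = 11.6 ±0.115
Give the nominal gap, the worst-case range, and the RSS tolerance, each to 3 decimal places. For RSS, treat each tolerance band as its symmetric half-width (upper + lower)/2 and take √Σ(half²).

nominal=42.230 wc=[40.635,43.945] rss=0.748

Stack each dimension's contribution:
  +A: nom +14.800 → Σnom=14.800; wc +0.370/-0.370 → slack +0.370/-0.370; half-tol=0.370, Σhalf²=0.136900
  -B: nom -8.460 → Σnom=6.340; wc +0.260/-0.200 → slack +0.630/-0.570; half-tol=0.230, Σhalf²=0.189800
  +C: nom +17.240 → Σnom=23.580; wc +0.110/-0.110 → slack +0.740/-0.680; half-tol=0.110, Σhalf²=0.201900
  -D: nom -12.450 → Σnom=11.130; wc +0.470/-0.370 → slack +1.210/-1.050; half-tol=0.420, Σhalf²=0.378300
  +E: nom +19.500 → Σnom=30.630; wc +0.390/-0.430 → slack +1.600/-1.480; half-tol=0.410, Σhalf²=0.546400
  +F: nom +11.600 → Σnom=42.230; wc +0.115/-0.115 → slack +1.715/-1.595; half-tol=0.115, Σhalf²=0.559625
Nominal = 42.230. Worst-case = [42.230 - 1.595, 42.230 + 1.715] = [40.635, 43.945]. RSS = √0.559625 = 0.748.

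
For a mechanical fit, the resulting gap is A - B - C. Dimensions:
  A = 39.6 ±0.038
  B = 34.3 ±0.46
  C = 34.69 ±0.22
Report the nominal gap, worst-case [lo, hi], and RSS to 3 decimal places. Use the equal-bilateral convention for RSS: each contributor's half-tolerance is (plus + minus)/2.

Stack each dimension's contribution:
  +A: nom +39.600 → Σnom=39.600; wc +0.038/-0.038 → slack +0.038/-0.038; half-tol=0.038, Σhalf²=0.001444
  -B: nom -34.300 → Σnom=5.300; wc +0.460/-0.460 → slack +0.498/-0.498; half-tol=0.460, Σhalf²=0.213044
  -C: nom -34.690 → Σnom=-29.390; wc +0.220/-0.220 → slack +0.718/-0.718; half-tol=0.220, Σhalf²=0.261444
Nominal = -29.390. Worst-case = [-29.390 - 0.718, -29.390 + 0.718] = [-30.108, -28.672]. RSS = √0.261444 = 0.511.

nominal=-29.390 wc=[-30.108,-28.672] rss=0.511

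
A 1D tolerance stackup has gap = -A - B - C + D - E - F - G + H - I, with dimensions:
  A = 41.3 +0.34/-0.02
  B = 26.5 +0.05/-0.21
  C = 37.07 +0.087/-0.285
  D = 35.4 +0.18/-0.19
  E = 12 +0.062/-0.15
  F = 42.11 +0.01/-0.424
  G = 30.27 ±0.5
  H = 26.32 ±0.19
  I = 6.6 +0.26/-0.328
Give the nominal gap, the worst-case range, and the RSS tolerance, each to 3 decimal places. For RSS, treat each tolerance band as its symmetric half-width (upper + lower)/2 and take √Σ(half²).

Stack each dimension's contribution:
  -A: nom -41.300 → Σnom=-41.300; wc +0.020/-0.340 → slack +0.020/-0.340; half-tol=0.180, Σhalf²=0.032400
  -B: nom -26.500 → Σnom=-67.800; wc +0.210/-0.050 → slack +0.230/-0.390; half-tol=0.130, Σhalf²=0.049300
  -C: nom -37.070 → Σnom=-104.870; wc +0.285/-0.087 → slack +0.515/-0.477; half-tol=0.186, Σhalf²=0.083896
  +D: nom +35.400 → Σnom=-69.470; wc +0.180/-0.190 → slack +0.695/-0.667; half-tol=0.185, Σhalf²=0.118121
  -E: nom -12.000 → Σnom=-81.470; wc +0.150/-0.062 → slack +0.845/-0.729; half-tol=0.106, Σhalf²=0.129357
  -F: nom -42.110 → Σnom=-123.580; wc +0.424/-0.010 → slack +1.269/-0.739; half-tol=0.217, Σhalf²=0.176446
  -G: nom -30.270 → Σnom=-153.850; wc +0.500/-0.500 → slack +1.769/-1.239; half-tol=0.500, Σhalf²=0.426446
  +H: nom +26.320 → Σnom=-127.530; wc +0.190/-0.190 → slack +1.959/-1.429; half-tol=0.190, Σhalf²=0.462546
  -I: nom -6.600 → Σnom=-134.130; wc +0.328/-0.260 → slack +2.287/-1.689; half-tol=0.294, Σhalf²=0.548982
Nominal = -134.130. Worst-case = [-134.130 - 1.689, -134.130 + 2.287] = [-135.819, -131.843]. RSS = √0.548982 = 0.741.

nominal=-134.130 wc=[-135.819,-131.843] rss=0.741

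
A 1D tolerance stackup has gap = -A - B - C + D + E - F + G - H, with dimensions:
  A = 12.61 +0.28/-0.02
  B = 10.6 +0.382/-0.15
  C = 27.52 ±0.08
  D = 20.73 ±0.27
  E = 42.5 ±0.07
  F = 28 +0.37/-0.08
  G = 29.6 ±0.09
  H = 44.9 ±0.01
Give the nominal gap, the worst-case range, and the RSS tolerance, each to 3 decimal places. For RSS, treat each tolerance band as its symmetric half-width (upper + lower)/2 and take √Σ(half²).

nominal=-30.800 wc=[-32.352,-30.030] rss=0.486

Stack each dimension's contribution:
  -A: nom -12.610 → Σnom=-12.610; wc +0.020/-0.280 → slack +0.020/-0.280; half-tol=0.150, Σhalf²=0.022500
  -B: nom -10.600 → Σnom=-23.210; wc +0.150/-0.382 → slack +0.170/-0.662; half-tol=0.266, Σhalf²=0.093256
  -C: nom -27.520 → Σnom=-50.730; wc +0.080/-0.080 → slack +0.250/-0.742; half-tol=0.080, Σhalf²=0.099656
  +D: nom +20.730 → Σnom=-30.000; wc +0.270/-0.270 → slack +0.520/-1.012; half-tol=0.270, Σhalf²=0.172556
  +E: nom +42.500 → Σnom=12.500; wc +0.070/-0.070 → slack +0.590/-1.082; half-tol=0.070, Σhalf²=0.177456
  -F: nom -28.000 → Σnom=-15.500; wc +0.080/-0.370 → slack +0.670/-1.452; half-tol=0.225, Σhalf²=0.228081
  +G: nom +29.600 → Σnom=14.100; wc +0.090/-0.090 → slack +0.760/-1.542; half-tol=0.090, Σhalf²=0.236181
  -H: nom -44.900 → Σnom=-30.800; wc +0.010/-0.010 → slack +0.770/-1.552; half-tol=0.010, Σhalf²=0.236281
Nominal = -30.800. Worst-case = [-30.800 - 1.552, -30.800 + 0.770] = [-32.352, -30.030]. RSS = √0.236281 = 0.486.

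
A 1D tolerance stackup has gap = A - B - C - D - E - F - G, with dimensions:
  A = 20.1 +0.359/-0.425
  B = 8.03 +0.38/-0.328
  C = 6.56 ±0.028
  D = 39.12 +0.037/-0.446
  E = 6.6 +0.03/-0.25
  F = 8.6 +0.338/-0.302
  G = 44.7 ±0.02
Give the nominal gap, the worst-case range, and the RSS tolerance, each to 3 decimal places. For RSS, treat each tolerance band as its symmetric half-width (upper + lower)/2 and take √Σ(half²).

Stack each dimension's contribution:
  +A: nom +20.100 → Σnom=20.100; wc +0.359/-0.425 → slack +0.359/-0.425; half-tol=0.392, Σhalf²=0.153664
  -B: nom -8.030 → Σnom=12.070; wc +0.328/-0.380 → slack +0.687/-0.805; half-tol=0.354, Σhalf²=0.278980
  -C: nom -6.560 → Σnom=5.510; wc +0.028/-0.028 → slack +0.715/-0.833; half-tol=0.028, Σhalf²=0.279764
  -D: nom -39.120 → Σnom=-33.610; wc +0.446/-0.037 → slack +1.161/-0.870; half-tol=0.241, Σhalf²=0.338086
  -E: nom -6.600 → Σnom=-40.210; wc +0.250/-0.030 → slack +1.411/-0.900; half-tol=0.140, Σhalf²=0.357686
  -F: nom -8.600 → Σnom=-48.810; wc +0.302/-0.338 → slack +1.713/-1.238; half-tol=0.320, Σhalf²=0.460086
  -G: nom -44.700 → Σnom=-93.510; wc +0.020/-0.020 → slack +1.733/-1.258; half-tol=0.020, Σhalf²=0.460486
Nominal = -93.510. Worst-case = [-93.510 - 1.258, -93.510 + 1.733] = [-94.768, -91.777]. RSS = √0.460486 = 0.679.

nominal=-93.510 wc=[-94.768,-91.777] rss=0.679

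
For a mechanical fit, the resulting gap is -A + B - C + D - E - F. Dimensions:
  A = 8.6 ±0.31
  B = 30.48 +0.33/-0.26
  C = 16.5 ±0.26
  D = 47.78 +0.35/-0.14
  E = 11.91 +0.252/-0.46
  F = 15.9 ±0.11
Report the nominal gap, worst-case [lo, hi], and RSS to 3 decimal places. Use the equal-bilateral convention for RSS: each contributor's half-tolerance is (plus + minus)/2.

nominal=25.350 wc=[24.018,27.170] rss=0.671

Stack each dimension's contribution:
  -A: nom -8.600 → Σnom=-8.600; wc +0.310/-0.310 → slack +0.310/-0.310; half-tol=0.310, Σhalf²=0.096100
  +B: nom +30.480 → Σnom=21.880; wc +0.330/-0.260 → slack +0.640/-0.570; half-tol=0.295, Σhalf²=0.183125
  -C: nom -16.500 → Σnom=5.380; wc +0.260/-0.260 → slack +0.900/-0.830; half-tol=0.260, Σhalf²=0.250725
  +D: nom +47.780 → Σnom=53.160; wc +0.350/-0.140 → slack +1.250/-0.970; half-tol=0.245, Σhalf²=0.310750
  -E: nom -11.910 → Σnom=41.250; wc +0.460/-0.252 → slack +1.710/-1.222; half-tol=0.356, Σhalf²=0.437486
  -F: nom -15.900 → Σnom=25.350; wc +0.110/-0.110 → slack +1.820/-1.332; half-tol=0.110, Σhalf²=0.449586
Nominal = 25.350. Worst-case = [25.350 - 1.332, 25.350 + 1.820] = [24.018, 27.170]. RSS = √0.449586 = 0.671.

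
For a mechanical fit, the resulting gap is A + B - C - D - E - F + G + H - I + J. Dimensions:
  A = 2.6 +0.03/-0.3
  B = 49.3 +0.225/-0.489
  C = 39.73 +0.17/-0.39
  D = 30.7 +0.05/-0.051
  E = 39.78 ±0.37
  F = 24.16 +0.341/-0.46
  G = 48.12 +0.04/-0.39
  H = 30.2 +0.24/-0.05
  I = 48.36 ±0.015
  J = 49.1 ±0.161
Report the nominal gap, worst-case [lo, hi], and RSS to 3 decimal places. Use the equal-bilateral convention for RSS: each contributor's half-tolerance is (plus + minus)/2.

Stack each dimension's contribution:
  +A: nom +2.600 → Σnom=2.600; wc +0.030/-0.300 → slack +0.030/-0.300; half-tol=0.165, Σhalf²=0.027225
  +B: nom +49.300 → Σnom=51.900; wc +0.225/-0.489 → slack +0.255/-0.789; half-tol=0.357, Σhalf²=0.154674
  -C: nom -39.730 → Σnom=12.170; wc +0.390/-0.170 → slack +0.645/-0.959; half-tol=0.280, Σhalf²=0.233074
  -D: nom -30.700 → Σnom=-18.530; wc +0.051/-0.050 → slack +0.696/-1.009; half-tol=0.051, Σhalf²=0.235624
  -E: nom -39.780 → Σnom=-58.310; wc +0.370/-0.370 → slack +1.066/-1.379; half-tol=0.370, Σhalf²=0.372524
  -F: nom -24.160 → Σnom=-82.470; wc +0.460/-0.341 → slack +1.526/-1.720; half-tol=0.401, Σhalf²=0.532925
  +G: nom +48.120 → Σnom=-34.350; wc +0.040/-0.390 → slack +1.566/-2.110; half-tol=0.215, Σhalf²=0.579149
  +H: nom +30.200 → Σnom=-4.150; wc +0.240/-0.050 → slack +1.806/-2.160; half-tol=0.145, Σhalf²=0.600174
  -I: nom -48.360 → Σnom=-52.510; wc +0.015/-0.015 → slack +1.821/-2.175; half-tol=0.015, Σhalf²=0.600399
  +J: nom +49.100 → Σnom=-3.410; wc +0.161/-0.161 → slack +1.982/-2.336; half-tol=0.161, Σhalf²=0.626320
Nominal = -3.410. Worst-case = [-3.410 - 2.336, -3.410 + 1.982] = [-5.746, -1.428]. RSS = √0.626320 = 0.791.

nominal=-3.410 wc=[-5.746,-1.428] rss=0.791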